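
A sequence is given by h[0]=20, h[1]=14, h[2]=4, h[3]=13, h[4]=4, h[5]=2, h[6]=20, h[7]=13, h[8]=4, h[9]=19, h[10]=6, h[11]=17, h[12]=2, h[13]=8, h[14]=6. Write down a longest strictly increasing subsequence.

Patience tails give the LIS length; then backtrack through the dp parents:
20 → extends → [20]
14 → replaces 20 → [14]
4 → replaces 14 → [4]
13 → extends → [4, 13]
4 → already a tail → [4, 13]
2 → replaces 4 → [2, 13]
20 → extends → [2, 13, 20]
13 → already a tail → [2, 13, 20]
4 → replaces 13 → [2, 4, 20]
19 → replaces 20 → [2, 4, 19]
6 → replaces 19 → [2, 4, 6]
17 → extends → [2, 4, 6, 17]
2 → already a tail → [2, 4, 6, 17]
8 → replaces 17 → [2, 4, 6, 8]
6 → already a tail → [2, 4, 6, 8]
Length 4; one witness is 2, 4, 6, 17.

2, 4, 6, 17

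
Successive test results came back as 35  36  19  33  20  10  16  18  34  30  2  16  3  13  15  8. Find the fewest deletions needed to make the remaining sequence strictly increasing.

Fewest deletions = n − (longest strictly increasing subsequence).
i:      1  2  3  4  5  6  7  8  9 10 11 12 13 14 15 16
a[i]:  35 36 19 33 20 10 16 18 34 30  2 16  3 13 15  8
dp:     1  2  1  2  2  1  2  3  4  4  1  2  2  3  4  3
max dp = 4, so deletions = 16 − 4 = 12.

12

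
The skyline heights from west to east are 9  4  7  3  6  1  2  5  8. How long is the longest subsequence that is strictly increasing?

Track the smallest tail for each achievable length (strict):
9 → extends → [9]
4 → replaces 9 → [4]
7 → extends → [4, 7]
3 → replaces 4 → [3, 7]
6 → replaces 7 → [3, 6]
1 → replaces 3 → [1, 6]
2 → replaces 6 → [1, 2]
5 → extends → [1, 2, 5]
8 → extends → [1, 2, 5, 8]
Four tails, so the longest strictly increasing subsequence has length 4 (e.g. 1, 2, 5, 8).

4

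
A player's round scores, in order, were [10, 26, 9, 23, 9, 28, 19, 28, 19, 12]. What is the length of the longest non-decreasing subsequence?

4

Let dp[i] be the length of the longest such subsequence ending at index i:
i:      1  2  3  4  5  6  7  8  9 10
a[i]:  10 26  9 23  9 28 19 28 19 12
dp:     1  2  1  2  2  3  3  4  4  3
Maximum dp value is 4.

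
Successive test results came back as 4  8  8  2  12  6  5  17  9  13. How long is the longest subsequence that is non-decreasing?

Track the smallest tail for each achievable length (allowing ties):
4 → extends → [4]
8 → extends → [4, 8]
8 → extends → [4, 8, 8]
2 → replaces 4 → [2, 8, 8]
12 → extends → [2, 8, 8, 12]
6 → replaces 8 → [2, 6, 8, 12]
5 → replaces 6 → [2, 5, 8, 12]
17 → extends → [2, 5, 8, 12, 17]
9 → replaces 12 → [2, 5, 8, 9, 17]
13 → replaces 17 → [2, 5, 8, 9, 13]
Five tails, so the longest non-decreasing subsequence has length 5 (e.g. 4, 8, 8, 12, 17).

5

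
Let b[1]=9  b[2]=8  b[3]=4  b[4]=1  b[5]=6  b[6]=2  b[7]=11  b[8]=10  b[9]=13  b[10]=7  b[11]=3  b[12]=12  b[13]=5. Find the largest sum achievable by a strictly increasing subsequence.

34

Let S[i] be the best sum of a strictly increasing subsequence ending at i:
i:      1  2  3  4  5  6  7  8  9 10 11 12 13
b[i]:   9  8  4  1  6  2 11 10 13  7  3 12  5
S:      9  8  4  1 10  3 21 20 34 17  6 33 11
Maximum is 34 (e.g. 4 + 6 + 11 + 13).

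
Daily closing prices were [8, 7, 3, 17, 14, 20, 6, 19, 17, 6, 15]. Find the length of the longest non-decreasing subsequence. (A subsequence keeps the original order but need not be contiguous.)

Track the smallest tail for each achievable length (allowing ties):
8 → extends → [8]
7 → replaces 8 → [7]
3 → replaces 7 → [3]
17 → extends → [3, 17]
14 → replaces 17 → [3, 14]
20 → extends → [3, 14, 20]
6 → replaces 14 → [3, 6, 20]
19 → replaces 20 → [3, 6, 19]
17 → replaces 19 → [3, 6, 17]
6 → replaces 17 → [3, 6, 6]
15 → extends → [3, 6, 6, 15]
Four tails, so the longest non-decreasing subsequence has length 4 (e.g. 3, 6, 6, 15).

4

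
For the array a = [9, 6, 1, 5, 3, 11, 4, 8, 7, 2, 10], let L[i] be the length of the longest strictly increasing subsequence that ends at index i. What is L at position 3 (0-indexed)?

2

dp[i] = 1 + max{dp[j] : j<i, a[j]<a[i]} (or 1 if no such j):
i:      0  1  2  3  4  5  6  7  8  9 10
a[i]:   9  6  1  5  3 11  4  8  7  2 10
dp:     1  1  1  2  2  3  3  4  4  2  5
At index 3 the value is 2.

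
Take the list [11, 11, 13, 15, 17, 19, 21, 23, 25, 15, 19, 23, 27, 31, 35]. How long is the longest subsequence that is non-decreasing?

Let dp[i] be the length of the longest such subsequence ending at index i:
i:      1  2  3  4  5  6  7  8  9 10 11 12 13 14 15
a[i]:  11 11 13 15 17 19 21 23 25 15 19 23 27 31 35
dp:     1  2  3  4  5  6  7  8  9  5  7  9 10 11 12
Maximum dp value is 12.

12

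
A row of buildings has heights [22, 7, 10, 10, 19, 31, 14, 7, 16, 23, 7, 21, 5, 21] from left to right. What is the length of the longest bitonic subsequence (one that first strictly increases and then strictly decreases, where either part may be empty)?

7

inc[i] = longest strictly increasing subsequence ending at i; dec[i] = longest strictly decreasing subsequence starting at i:
i:      1  2  3  4  5  6  7  8  9 10 11 12 13 14
a[i]:  22  7 10 10 19 31 14  7 16 23  7 21  5 21
inc:    1  1  2  2  3  4  3  1  4  5  1  5  1  5
dec:    5  2  3  3  4  4  3  2  3  3  2  2  1  1
Best peak at i=6 (value 31): inc=4, dec=4, length 4+4−1 = 7.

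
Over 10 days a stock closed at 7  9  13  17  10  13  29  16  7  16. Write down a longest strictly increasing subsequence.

Patience tails give the LIS length; then backtrack through the dp parents:
7 → extends → [7]
9 → extends → [7, 9]
13 → extends → [7, 9, 13]
17 → extends → [7, 9, 13, 17]
10 → replaces 13 → [7, 9, 10, 17]
13 → replaces 17 → [7, 9, 10, 13]
29 → extends → [7, 9, 10, 13, 29]
16 → replaces 29 → [7, 9, 10, 13, 16]
7 → already a tail → [7, 9, 10, 13, 16]
16 → already a tail → [7, 9, 10, 13, 16]
Length 5; one witness is 7, 9, 13, 17, 29.

7, 9, 13, 17, 29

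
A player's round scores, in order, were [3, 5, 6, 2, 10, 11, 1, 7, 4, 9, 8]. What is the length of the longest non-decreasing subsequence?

5

Track the smallest tail for each achievable length (allowing ties):
3 → extends → [3]
5 → extends → [3, 5]
6 → extends → [3, 5, 6]
2 → replaces 3 → [2, 5, 6]
10 → extends → [2, 5, 6, 10]
11 → extends → [2, 5, 6, 10, 11]
1 → replaces 2 → [1, 5, 6, 10, 11]
7 → replaces 10 → [1, 5, 6, 7, 11]
4 → replaces 5 → [1, 4, 6, 7, 11]
9 → replaces 11 → [1, 4, 6, 7, 9]
8 → replaces 9 → [1, 4, 6, 7, 8]
Five tails, so the longest non-decreasing subsequence has length 5 (e.g. 3, 5, 6, 10, 11).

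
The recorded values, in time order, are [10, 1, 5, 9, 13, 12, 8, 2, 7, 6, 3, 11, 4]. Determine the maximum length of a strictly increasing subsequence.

Let dp[i] be the length of the longest such subsequence ending at index i:
i:      1  2  3  4  5  6  7  8  9 10 11 12 13
a[i]:  10  1  5  9 13 12  8  2  7  6  3 11  4
dp:     1  1  2  3  4  4  3  2  3  3  3  4  4
Maximum dp value is 4.

4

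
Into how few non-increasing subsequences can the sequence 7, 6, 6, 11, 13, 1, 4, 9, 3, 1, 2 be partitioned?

Place each on the leftmost legal pile:
7 → new pile 1 (tops now [7])
6 → pile 1 (tops now [6])
6 → pile 1 (tops now [6])
11 → new pile 2 (tops now [6, 11])
13 → new pile 3 (tops now [6, 11, 13])
1 → pile 1 (tops now [1, 11, 13])
4 → pile 2 (tops now [1, 4, 13])
9 → pile 3 (tops now [1, 4, 9])
3 → pile 2 (tops now [1, 3, 9])
1 → pile 1 (tops now [1, 3, 9])
2 → pile 2 (tops now [1, 2, 9])
Three piles.

3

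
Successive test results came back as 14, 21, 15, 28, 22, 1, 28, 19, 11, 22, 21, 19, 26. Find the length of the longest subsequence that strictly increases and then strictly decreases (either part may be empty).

inc[i] = longest strictly increasing subsequence ending at i; dec[i] = longest strictly decreasing subsequence starting at i:
i:      1  2  3  4  5  6  7  8  9 10 11 12 13
a[i]:  14 21 15 28 22  1 28 19 11 22 21 19 26
inc:    1  2  2  3  3  1  4  3  2  4  4  3  5
dec:    2  3  2  4  3  1  4  2  1  3  2  1  1
Best peak at i=7 (value 28): inc=4, dec=4, length 4+4−1 = 7.

7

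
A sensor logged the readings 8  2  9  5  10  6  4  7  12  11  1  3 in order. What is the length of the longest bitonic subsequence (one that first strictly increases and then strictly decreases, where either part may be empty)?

7

inc[i] = longest strictly increasing subsequence ending at i; dec[i] = longest strictly decreasing subsequence starting at i:
i:      1  2  3  4  5  6  7  8  9 10 11 12
a[i]:   8  2  9  5 10  6  4  7 12 11  1  3
inc:    1  1  2  2  3  3  2  4  5  5  1  2
dec:    4  2  4  3  4  3  2  2  3  2  1  1
Best peak at i=9 (value 12): inc=5, dec=3, length 5+3−1 = 7.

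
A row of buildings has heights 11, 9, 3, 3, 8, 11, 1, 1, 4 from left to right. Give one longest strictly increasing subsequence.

Patience tails give the LIS length; then backtrack through the dp parents:
11 → extends → [11]
9 → replaces 11 → [9]
3 → replaces 9 → [3]
3 → already a tail → [3]
8 → extends → [3, 8]
11 → extends → [3, 8, 11]
1 → replaces 3 → [1, 8, 11]
1 → already a tail → [1, 8, 11]
4 → replaces 8 → [1, 4, 11]
Length 3; one witness is 3, 8, 11.

3, 8, 11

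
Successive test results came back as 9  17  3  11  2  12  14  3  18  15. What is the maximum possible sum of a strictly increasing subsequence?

64

Let S[i] be the best sum of a strictly increasing subsequence ending at i:
i:      1  2  3  4  5  6  7  8  9 10
a[i]:   9 17  3 11  2 12 14  3 18 15
S:      9 26  3 20  2 32 46  5 64 61
Maximum is 64 (e.g. 9 + 11 + 12 + 14 + 18).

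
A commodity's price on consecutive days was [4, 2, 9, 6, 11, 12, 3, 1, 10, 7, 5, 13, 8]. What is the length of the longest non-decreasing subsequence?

Let dp[i] be the length of the longest such subsequence ending at index i:
i:      1  2  3  4  5  6  7  8  9 10 11 12 13
a[i]:   4  2  9  6 11 12  3  1 10  7  5 13  8
dp:     1  1  2  2  3  4  2  1  3  3  3  5  4
Maximum dp value is 5.

5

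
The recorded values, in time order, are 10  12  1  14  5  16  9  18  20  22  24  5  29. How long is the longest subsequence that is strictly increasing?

9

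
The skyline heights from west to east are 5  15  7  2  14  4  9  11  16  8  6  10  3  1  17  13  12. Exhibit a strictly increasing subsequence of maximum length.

5, 7, 9, 11, 16, 17

Patience tails give the LIS length; then backtrack through the dp parents:
5 → extends → [5]
15 → extends → [5, 15]
7 → replaces 15 → [5, 7]
2 → replaces 5 → [2, 7]
14 → extends → [2, 7, 14]
4 → replaces 7 → [2, 4, 14]
9 → replaces 14 → [2, 4, 9]
11 → extends → [2, 4, 9, 11]
16 → extends → [2, 4, 9, 11, 16]
8 → replaces 9 → [2, 4, 8, 11, 16]
6 → replaces 8 → [2, 4, 6, 11, 16]
10 → replaces 11 → [2, 4, 6, 10, 16]
3 → replaces 4 → [2, 3, 6, 10, 16]
1 → replaces 2 → [1, 3, 6, 10, 16]
17 → extends → [1, 3, 6, 10, 16, 17]
13 → replaces 16 → [1, 3, 6, 10, 13, 17]
12 → replaces 13 → [1, 3, 6, 10, 12, 17]
Length 6; one witness is 5, 7, 9, 11, 16, 17.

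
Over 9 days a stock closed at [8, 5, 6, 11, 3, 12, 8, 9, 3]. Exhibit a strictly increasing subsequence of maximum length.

5, 6, 11, 12

Patience tails give the LIS length; then backtrack through the dp parents:
8 → extends → [8]
5 → replaces 8 → [5]
6 → extends → [5, 6]
11 → extends → [5, 6, 11]
3 → replaces 5 → [3, 6, 11]
12 → extends → [3, 6, 11, 12]
8 → replaces 11 → [3, 6, 8, 12]
9 → replaces 12 → [3, 6, 8, 9]
3 → already a tail → [3, 6, 8, 9]
Length 4; one witness is 5, 6, 11, 12.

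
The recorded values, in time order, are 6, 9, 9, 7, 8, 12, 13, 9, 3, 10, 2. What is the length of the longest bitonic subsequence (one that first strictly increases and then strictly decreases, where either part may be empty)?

inc[i] = longest strictly increasing subsequence ending at i; dec[i] = longest strictly decreasing subsequence starting at i:
i:      1  2  3  4  5  6  7  8  9 10 11
a[i]:   6  9  9  7  8 12 13  9  3 10  2
inc:    1  2  2  2  3  4  5  4  1  5  1
dec:    3  4  4  3  3  4  4  3  2  2  1
Best peak at i=7 (value 13): inc=5, dec=4, length 5+4−1 = 8.

8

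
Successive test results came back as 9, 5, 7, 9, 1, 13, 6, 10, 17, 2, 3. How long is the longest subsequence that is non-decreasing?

5

Track the smallest tail for each achievable length (allowing ties):
9 → extends → [9]
5 → replaces 9 → [5]
7 → extends → [5, 7]
9 → extends → [5, 7, 9]
1 → replaces 5 → [1, 7, 9]
13 → extends → [1, 7, 9, 13]
6 → replaces 7 → [1, 6, 9, 13]
10 → replaces 13 → [1, 6, 9, 10]
17 → extends → [1, 6, 9, 10, 17]
2 → replaces 6 → [1, 2, 9, 10, 17]
3 → replaces 9 → [1, 2, 3, 10, 17]
Five tails, so the longest non-decreasing subsequence has length 5 (e.g. 5, 7, 9, 13, 17).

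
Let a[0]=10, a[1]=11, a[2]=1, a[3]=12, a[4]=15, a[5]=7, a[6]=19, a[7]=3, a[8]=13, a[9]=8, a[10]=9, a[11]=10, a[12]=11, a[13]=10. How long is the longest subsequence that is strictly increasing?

Let dp[i] be the length of the longest such subsequence ending at index i:
i:      0  1  2  3  4  5  6  7  8  9 10 11 12 13
a[i]:  10 11  1 12 15  7 19  3 13  8  9 10 11 10
dp:     1  2  1  3  4  2  5  2  4  3  4  5  6  5
Maximum dp value is 6.

6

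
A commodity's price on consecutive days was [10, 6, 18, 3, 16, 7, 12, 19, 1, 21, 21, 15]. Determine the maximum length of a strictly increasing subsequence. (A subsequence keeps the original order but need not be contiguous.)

5

Track the smallest tail for each achievable length (strict):
10 → extends → [10]
6 → replaces 10 → [6]
18 → extends → [6, 18]
3 → replaces 6 → [3, 18]
16 → replaces 18 → [3, 16]
7 → replaces 16 → [3, 7]
12 → extends → [3, 7, 12]
19 → extends → [3, 7, 12, 19]
1 → replaces 3 → [1, 7, 12, 19]
21 → extends → [1, 7, 12, 19, 21]
21 → already a tail → [1, 7, 12, 19, 21]
15 → replaces 19 → [1, 7, 12, 15, 21]
Five tails, so the longest strictly increasing subsequence has length 5 (e.g. 6, 7, 12, 19, 21).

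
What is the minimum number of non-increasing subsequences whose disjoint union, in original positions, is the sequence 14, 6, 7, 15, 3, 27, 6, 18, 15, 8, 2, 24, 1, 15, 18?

5

Place each on the leftmost legal pile:
14 → new pile 1 (tops now [14])
6 → pile 1 (tops now [6])
7 → new pile 2 (tops now [6, 7])
15 → new pile 3 (tops now [6, 7, 15])
3 → pile 1 (tops now [3, 7, 15])
27 → new pile 4 (tops now [3, 7, 15, 27])
6 → pile 2 (tops now [3, 6, 15, 27])
18 → pile 4 (tops now [3, 6, 15, 18])
15 → pile 3 (tops now [3, 6, 15, 18])
8 → pile 3 (tops now [3, 6, 8, 18])
2 → pile 1 (tops now [2, 6, 8, 18])
24 → new pile 5 (tops now [2, 6, 8, 18, 24])
1 → pile 1 (tops now [1, 6, 8, 18, 24])
15 → pile 4 (tops now [1, 6, 8, 15, 24])
18 → pile 5 (tops now [1, 6, 8, 15, 18])
Five piles.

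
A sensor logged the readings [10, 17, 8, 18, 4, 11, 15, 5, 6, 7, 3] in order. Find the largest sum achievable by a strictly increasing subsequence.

45

Let S[i] be the best sum of a strictly increasing subsequence ending at i:
i:      1  2  3  4  5  6  7  8  9 10 11
a[i]:  10 17  8 18  4 11 15  5  6  7  3
S:     10 27  8 45  4 21 36  9 15 22  3
Maximum is 45 (e.g. 10 + 17 + 18).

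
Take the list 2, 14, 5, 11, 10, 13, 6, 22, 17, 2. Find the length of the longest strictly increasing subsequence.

Track the smallest tail for each achievable length (strict):
2 → extends → [2]
14 → extends → [2, 14]
5 → replaces 14 → [2, 5]
11 → extends → [2, 5, 11]
10 → replaces 11 → [2, 5, 10]
13 → extends → [2, 5, 10, 13]
6 → replaces 10 → [2, 5, 6, 13]
22 → extends → [2, 5, 6, 13, 22]
17 → replaces 22 → [2, 5, 6, 13, 17]
2 → already a tail → [2, 5, 6, 13, 17]
Five tails, so the longest strictly increasing subsequence has length 5 (e.g. 2, 5, 11, 13, 22).

5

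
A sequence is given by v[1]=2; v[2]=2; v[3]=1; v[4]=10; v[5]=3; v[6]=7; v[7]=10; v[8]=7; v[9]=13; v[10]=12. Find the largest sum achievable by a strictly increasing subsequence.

35

Let S[i] be the best sum of a strictly increasing subsequence ending at i:
i:      1  2  3  4  5  6  7  8  9 10
v[i]:   2  2  1 10  3  7 10  7 13 12
S:      2  2  1 12  5 12 22 12 35 34
Maximum is 35 (e.g. 2 + 3 + 7 + 10 + 13).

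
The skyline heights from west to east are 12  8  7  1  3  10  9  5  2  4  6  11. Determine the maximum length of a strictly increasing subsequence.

Track the smallest tail for each achievable length (strict):
12 → extends → [12]
8 → replaces 12 → [8]
7 → replaces 8 → [7]
1 → replaces 7 → [1]
3 → extends → [1, 3]
10 → extends → [1, 3, 10]
9 → replaces 10 → [1, 3, 9]
5 → replaces 9 → [1, 3, 5]
2 → replaces 3 → [1, 2, 5]
4 → replaces 5 → [1, 2, 4]
6 → extends → [1, 2, 4, 6]
11 → extends → [1, 2, 4, 6, 11]
Five tails, so the longest strictly increasing subsequence has length 5 (e.g. 1, 3, 5, 6, 11).

5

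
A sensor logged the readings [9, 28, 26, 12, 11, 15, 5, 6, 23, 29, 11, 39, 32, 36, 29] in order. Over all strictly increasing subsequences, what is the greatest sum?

Let S[i] be the best sum of a strictly increasing subsequence ending at i:
i:       1   2   3   4   5   6   7   8   9  10  11  12  13  14  15
a[i]:    9  28  26  12  11  15   5   6  23  29  11  39  32  36  29
S:       9  37  35  21  20  36   5  11  59  88  22 127 120 156  88
Maximum is 156 (e.g. 9 + 12 + 15 + 23 + 29 + 32 + 36).

156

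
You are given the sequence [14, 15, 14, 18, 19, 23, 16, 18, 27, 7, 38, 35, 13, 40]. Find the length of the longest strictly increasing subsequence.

Let dp[i] be the length of the longest such subsequence ending at index i:
i:      1  2  3  4  5  6  7  8  9 10 11 12 13 14
a[i]:  14 15 14 18 19 23 16 18 27  7 38 35 13 40
dp:     1  2  1  3  4  5  3  4  6  1  7  7  2  8
Maximum dp value is 8.

8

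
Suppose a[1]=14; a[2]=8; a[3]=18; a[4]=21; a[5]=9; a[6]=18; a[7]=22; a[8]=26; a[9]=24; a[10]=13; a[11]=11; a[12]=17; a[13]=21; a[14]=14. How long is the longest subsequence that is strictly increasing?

Let dp[i] be the length of the longest such subsequence ending at index i:
i:      1  2  3  4  5  6  7  8  9 10 11 12 13 14
a[i]:  14  8 18 21  9 18 22 26 24 13 11 17 21 14
dp:     1  1  2  3  2  3  4  5  5  3  3  4  5  4
Maximum dp value is 5.

5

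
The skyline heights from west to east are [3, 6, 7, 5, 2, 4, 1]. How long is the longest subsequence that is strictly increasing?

Let dp[i] be the length of the longest such subsequence ending at index i:
i:     1 2 3 4 5 6 7
a[i]:  3 6 7 5 2 4 1
dp:    1 2 3 2 1 2 1
Maximum dp value is 3.

3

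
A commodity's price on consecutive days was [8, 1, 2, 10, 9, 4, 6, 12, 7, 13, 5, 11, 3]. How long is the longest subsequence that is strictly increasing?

Track the smallest tail for each achievable length (strict):
8 → extends → [8]
1 → replaces 8 → [1]
2 → extends → [1, 2]
10 → extends → [1, 2, 10]
9 → replaces 10 → [1, 2, 9]
4 → replaces 9 → [1, 2, 4]
6 → extends → [1, 2, 4, 6]
12 → extends → [1, 2, 4, 6, 12]
7 → replaces 12 → [1, 2, 4, 6, 7]
13 → extends → [1, 2, 4, 6, 7, 13]
5 → replaces 6 → [1, 2, 4, 5, 7, 13]
11 → replaces 13 → [1, 2, 4, 5, 7, 11]
3 → replaces 4 → [1, 2, 3, 5, 7, 11]
Six tails, so the longest strictly increasing subsequence has length 6 (e.g. 1, 2, 4, 6, 12, 13).

6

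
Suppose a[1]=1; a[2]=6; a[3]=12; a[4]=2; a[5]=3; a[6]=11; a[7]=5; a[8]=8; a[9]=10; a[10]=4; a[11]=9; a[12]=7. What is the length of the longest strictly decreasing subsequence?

5

Let dp[i] be the longest strictly decreasing subsequence ending at i:
i:      1  2  3  4  5  6  7  8  9 10 11 12
a[i]:   1  6 12  2  3 11  5  8 10  4  9  7
dp:     1  1  1  2  2  2  3  3  3  4  4  5
Maximum is 5.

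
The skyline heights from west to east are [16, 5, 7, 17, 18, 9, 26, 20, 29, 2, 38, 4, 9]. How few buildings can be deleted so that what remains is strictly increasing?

Fewest deletions = n − (longest strictly increasing subsequence).
i:      1  2  3  4  5  6  7  8  9 10 11 12 13
a[i]:  16  5  7 17 18  9 26 20 29  2 38  4  9
dp:     1  1  2  3  4  3  5  5  6  1  7  2  3
max dp = 7, so deletions = 13 − 7 = 6.

6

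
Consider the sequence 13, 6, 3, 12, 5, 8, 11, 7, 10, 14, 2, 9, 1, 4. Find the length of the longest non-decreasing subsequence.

Let dp[i] be the length of the longest such subsequence ending at index i:
i:      1  2  3  4  5  6  7  8  9 10 11 12 13 14
a[i]:  13  6  3 12  5  8 11  7 10 14  2  9  1  4
dp:     1  1  1  2  2  3  4  3  4  5  1  4  1  2
Maximum dp value is 5.

5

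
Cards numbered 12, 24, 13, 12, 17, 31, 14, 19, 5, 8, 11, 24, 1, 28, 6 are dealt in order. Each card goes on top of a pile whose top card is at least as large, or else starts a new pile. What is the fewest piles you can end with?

6

The minimum number of non-increasing subsequences covering a sequence equals the length of its longest strictly increasing subsequence.
LIS length is 6 (e.g. 12, 13, 17, 19, 24, 28), so 6 piles are needed.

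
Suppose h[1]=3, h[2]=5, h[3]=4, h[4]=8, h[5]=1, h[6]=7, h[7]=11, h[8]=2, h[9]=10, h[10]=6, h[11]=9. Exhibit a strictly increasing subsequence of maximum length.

3, 5, 8, 11

Patience tails give the LIS length; then backtrack through the dp parents:
3 → extends → [3]
5 → extends → [3, 5]
4 → replaces 5 → [3, 4]
8 → extends → [3, 4, 8]
1 → replaces 3 → [1, 4, 8]
7 → replaces 8 → [1, 4, 7]
11 → extends → [1, 4, 7, 11]
2 → replaces 4 → [1, 2, 7, 11]
10 → replaces 11 → [1, 2, 7, 10]
6 → replaces 7 → [1, 2, 6, 10]
9 → replaces 10 → [1, 2, 6, 9]
Length 4; one witness is 3, 5, 8, 11.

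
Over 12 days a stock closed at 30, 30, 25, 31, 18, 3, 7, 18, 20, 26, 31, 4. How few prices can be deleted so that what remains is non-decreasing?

6

Fewest deletions = n − (longest non-decreasing subsequence).
Patience tails:
30 → extends → [30]
30 → extends → [30, 30]
25 → replaces 30 → [25, 30]
31 → extends → [25, 30, 31]
18 → replaces 25 → [18, 30, 31]
3 → replaces 18 → [3, 30, 31]
7 → replaces 30 → [3, 7, 31]
18 → replaces 31 → [3, 7, 18]
20 → extends → [3, 7, 18, 20]
26 → extends → [3, 7, 18, 20, 26]
31 → extends → [3, 7, 18, 20, 26, 31]
4 → replaces 7 → [3, 4, 18, 20, 26, 31]
Longest non-decreasing subsequence has length 6, so deletions = 12 − 6 = 6.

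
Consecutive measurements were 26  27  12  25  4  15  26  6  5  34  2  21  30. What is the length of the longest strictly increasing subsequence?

Let dp[i] be the length of the longest such subsequence ending at index i:
i:      1  2  3  4  5  6  7  8  9 10 11 12 13
a[i]:  26 27 12 25  4 15 26  6  5 34  2 21 30
dp:     1  2  1  2  1  2  3  2  2  4  1  3  4
Maximum dp value is 4.

4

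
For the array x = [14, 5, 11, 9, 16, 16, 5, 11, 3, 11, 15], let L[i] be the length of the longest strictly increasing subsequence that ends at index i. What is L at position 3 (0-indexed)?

dp[i] = 1 + max{dp[j] : j<i, x[j]<x[i]} (or 1 if no such j):
i:      0  1  2  3  4  5  6  7  8  9 10
x[i]:  14  5 11  9 16 16  5 11  3 11 15
dp:     1  1  2  2  3  3  1  3  1  3  4
At index 3 the value is 2.

2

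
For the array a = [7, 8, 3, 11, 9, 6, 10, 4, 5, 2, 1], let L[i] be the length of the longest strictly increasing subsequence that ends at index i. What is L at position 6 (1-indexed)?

2

dp[i] = 1 + max{dp[j] : j<i, a[j]<a[i]} (or 1 if no such j):
i:      1  2  3  4  5  6  7  8  9 10 11
a[i]:   7  8  3 11  9  6 10  4  5  2  1
dp:     1  2  1  3  3  2  4  2  3  1  1
At index 6 the value is 2.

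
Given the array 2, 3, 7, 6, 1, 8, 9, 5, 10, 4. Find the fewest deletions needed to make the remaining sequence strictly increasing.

Fewest deletions = n − (longest strictly increasing subsequence).
i:      1  2  3  4  5  6  7  8  9 10
a[i]:   2  3  7  6  1  8  9  5 10  4
dp:     1  2  3  3  1  4  5  3  6  3
max dp = 6, so deletions = 10 − 6 = 4.

4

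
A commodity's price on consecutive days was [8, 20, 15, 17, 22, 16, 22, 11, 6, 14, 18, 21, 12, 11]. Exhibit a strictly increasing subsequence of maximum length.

8, 15, 17, 18, 21

Patience tails give the LIS length; then backtrack through the dp parents:
8 → extends → [8]
20 → extends → [8, 20]
15 → replaces 20 → [8, 15]
17 → extends → [8, 15, 17]
22 → extends → [8, 15, 17, 22]
16 → replaces 17 → [8, 15, 16, 22]
22 → already a tail → [8, 15, 16, 22]
11 → replaces 15 → [8, 11, 16, 22]
6 → replaces 8 → [6, 11, 16, 22]
14 → replaces 16 → [6, 11, 14, 22]
18 → replaces 22 → [6, 11, 14, 18]
21 → extends → [6, 11, 14, 18, 21]
12 → replaces 14 → [6, 11, 12, 18, 21]
11 → already a tail → [6, 11, 12, 18, 21]
Length 5; one witness is 8, 15, 17, 18, 21.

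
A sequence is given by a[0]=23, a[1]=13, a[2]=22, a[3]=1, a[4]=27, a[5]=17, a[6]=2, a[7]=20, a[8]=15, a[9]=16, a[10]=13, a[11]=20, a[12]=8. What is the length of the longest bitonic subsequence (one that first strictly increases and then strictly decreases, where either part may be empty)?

inc[i] = longest strictly increasing subsequence ending at i; dec[i] = longest strictly decreasing subsequence starting at i:
i:      0  1  2  3  4  5  6  7  8  9 10 11 12
a[i]:  23 13 22  1 27 17  2 20 15 16 13 20  8
inc:    1  1  2  1  3  2  2  3  3  4  3  5  3
dec:    6  2  5  1  5  4  1  4  3  3  2  2  1
Best peak at i=4 (value 27): inc=3, dec=5, length 3+5−1 = 7.

7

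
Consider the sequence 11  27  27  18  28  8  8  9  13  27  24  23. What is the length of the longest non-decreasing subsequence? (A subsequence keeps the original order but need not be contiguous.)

5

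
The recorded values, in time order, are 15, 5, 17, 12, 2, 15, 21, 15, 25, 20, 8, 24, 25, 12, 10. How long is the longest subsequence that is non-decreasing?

Track the smallest tail for each achievable length (allowing ties):
15 → extends → [15]
5 → replaces 15 → [5]
17 → extends → [5, 17]
12 → replaces 17 → [5, 12]
2 → replaces 5 → [2, 12]
15 → extends → [2, 12, 15]
21 → extends → [2, 12, 15, 21]
15 → replaces 21 → [2, 12, 15, 15]
25 → extends → [2, 12, 15, 15, 25]
20 → replaces 25 → [2, 12, 15, 15, 20]
8 → replaces 12 → [2, 8, 15, 15, 20]
24 → extends → [2, 8, 15, 15, 20, 24]
25 → extends → [2, 8, 15, 15, 20, 24, 25]
12 → replaces 15 → [2, 8, 12, 15, 20, 24, 25]
10 → replaces 12 → [2, 8, 10, 15, 20, 24, 25]
Seven tails, so the longest non-decreasing subsequence has length 7 (e.g. 5, 12, 15, 15, 20, 24, 25).

7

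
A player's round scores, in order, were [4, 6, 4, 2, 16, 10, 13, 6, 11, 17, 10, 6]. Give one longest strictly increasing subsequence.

4, 6, 10, 13, 17

Patience tails give the LIS length; then backtrack through the dp parents:
4 → extends → [4]
6 → extends → [4, 6]
4 → already a tail → [4, 6]
2 → replaces 4 → [2, 6]
16 → extends → [2, 6, 16]
10 → replaces 16 → [2, 6, 10]
13 → extends → [2, 6, 10, 13]
6 → already a tail → [2, 6, 10, 13]
11 → replaces 13 → [2, 6, 10, 11]
17 → extends → [2, 6, 10, 11, 17]
10 → already a tail → [2, 6, 10, 11, 17]
6 → already a tail → [2, 6, 10, 11, 17]
Length 5; one witness is 4, 6, 10, 13, 17.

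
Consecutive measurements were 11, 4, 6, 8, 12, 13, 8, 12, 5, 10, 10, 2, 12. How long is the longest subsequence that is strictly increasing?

Let dp[i] be the length of the longest such subsequence ending at index i:
i:      1  2  3  4  5  6  7  8  9 10 11 12 13
a[i]:  11  4  6  8 12 13  8 12  5 10 10  2 12
dp:     1  1  2  3  4  5  3  4  2  4  4  1  5
Maximum dp value is 5.

5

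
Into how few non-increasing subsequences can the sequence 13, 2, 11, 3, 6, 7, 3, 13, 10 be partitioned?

5

Place each on the leftmost legal pile:
13 → new pile 1 (tops now [13])
2 → pile 1 (tops now [2])
11 → new pile 2 (tops now [2, 11])
3 → pile 2 (tops now [2, 3])
6 → new pile 3 (tops now [2, 3, 6])
7 → new pile 4 (tops now [2, 3, 6, 7])
3 → pile 2 (tops now [2, 3, 6, 7])
13 → new pile 5 (tops now [2, 3, 6, 7, 13])
10 → pile 5 (tops now [2, 3, 6, 7, 10])
Five piles.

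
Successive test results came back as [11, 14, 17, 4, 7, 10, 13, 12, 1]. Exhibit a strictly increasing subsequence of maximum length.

Patience tails give the LIS length; then backtrack through the dp parents:
11 → extends → [11]
14 → extends → [11, 14]
17 → extends → [11, 14, 17]
4 → replaces 11 → [4, 14, 17]
7 → replaces 14 → [4, 7, 17]
10 → replaces 17 → [4, 7, 10]
13 → extends → [4, 7, 10, 13]
12 → replaces 13 → [4, 7, 10, 12]
1 → replaces 4 → [1, 7, 10, 12]
Length 4; one witness is 4, 7, 10, 13.

4, 7, 10, 13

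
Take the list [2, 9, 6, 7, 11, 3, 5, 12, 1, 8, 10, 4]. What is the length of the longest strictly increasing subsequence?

5

Track the smallest tail for each achievable length (strict):
2 → extends → [2]
9 → extends → [2, 9]
6 → replaces 9 → [2, 6]
7 → extends → [2, 6, 7]
11 → extends → [2, 6, 7, 11]
3 → replaces 6 → [2, 3, 7, 11]
5 → replaces 7 → [2, 3, 5, 11]
12 → extends → [2, 3, 5, 11, 12]
1 → replaces 2 → [1, 3, 5, 11, 12]
8 → replaces 11 → [1, 3, 5, 8, 12]
10 → replaces 12 → [1, 3, 5, 8, 10]
4 → replaces 5 → [1, 3, 4, 8, 10]
Five tails, so the longest strictly increasing subsequence has length 5 (e.g. 2, 6, 7, 11, 12).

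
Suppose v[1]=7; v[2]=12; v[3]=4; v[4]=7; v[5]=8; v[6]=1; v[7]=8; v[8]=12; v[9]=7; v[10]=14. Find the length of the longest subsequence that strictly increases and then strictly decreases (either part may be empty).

inc[i] = longest strictly increasing subsequence ending at i; dec[i] = longest strictly decreasing subsequence starting at i:
i:      1  2  3  4  5  6  7  8  9 10
v[i]:   7 12  4  7  8  1  8 12  7 14
inc:    1  2  1  2  3  1  3  4  2  5
dec:    3  3  2  2  2  1  2  2  1  1
Best peak at i=8 (value 12): inc=4, dec=2, length 4+2−1 = 5.

5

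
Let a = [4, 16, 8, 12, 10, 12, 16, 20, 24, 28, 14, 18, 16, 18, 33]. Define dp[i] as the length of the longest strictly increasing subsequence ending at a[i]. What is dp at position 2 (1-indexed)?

dp[i] = 1 + max{dp[j] : j<i, a[j]<a[i]} (or 1 if no such j):
i:      1  2  3  4  5  6  7  8  9 10 11 12 13 14 15
a[i]:   4 16  8 12 10 12 16 20 24 28 14 18 16 18 33
dp:     1  2  2  3  3  4  5  6  7  8  5  6  6  7  9
At index 2 the value is 2.

2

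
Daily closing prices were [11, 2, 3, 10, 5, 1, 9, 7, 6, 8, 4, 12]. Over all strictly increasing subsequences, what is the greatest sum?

Let S[i] be the best sum of a strictly increasing subsequence ending at i:
i:      1  2  3  4  5  6  7  8  9 10 11 12
a[i]:  11  2  3 10  5  1  9  7  6  8  4 12
S:     11  2  5 15 10  1 19 17 16 25  9 37
Maximum is 37 (e.g. 2 + 3 + 5 + 7 + 8 + 12).

37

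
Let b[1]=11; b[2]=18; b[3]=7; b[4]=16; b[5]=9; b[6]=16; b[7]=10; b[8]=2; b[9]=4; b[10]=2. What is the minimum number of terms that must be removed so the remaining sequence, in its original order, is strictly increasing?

7

Fewest deletions = n − (longest strictly increasing subsequence).
i:      1  2  3  4  5  6  7  8  9 10
b[i]:  11 18  7 16  9 16 10  2  4  2
dp:     1  2  1  2  2  3  3  1  2  1
max dp = 3, so deletions = 10 − 3 = 7.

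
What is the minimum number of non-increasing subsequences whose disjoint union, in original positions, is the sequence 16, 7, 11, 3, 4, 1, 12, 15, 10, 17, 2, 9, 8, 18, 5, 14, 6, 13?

Place each on the leftmost legal pile:
16 → new pile 1 (tops now [16])
7 → pile 1 (tops now [7])
11 → new pile 2 (tops now [7, 11])
3 → pile 1 (tops now [3, 11])
4 → pile 2 (tops now [3, 4])
1 → pile 1 (tops now [1, 4])
12 → new pile 3 (tops now [1, 4, 12])
15 → new pile 4 (tops now [1, 4, 12, 15])
10 → pile 3 (tops now [1, 4, 10, 15])
17 → new pile 5 (tops now [1, 4, 10, 15, 17])
2 → pile 2 (tops now [1, 2, 10, 15, 17])
9 → pile 3 (tops now [1, 2, 9, 15, 17])
8 → pile 3 (tops now [1, 2, 8, 15, 17])
18 → new pile 6 (tops now [1, 2, 8, 15, 17, 18])
5 → pile 3 (tops now [1, 2, 5, 15, 17, 18])
14 → pile 4 (tops now [1, 2, 5, 14, 17, 18])
6 → pile 4 (tops now [1, 2, 5, 6, 17, 18])
13 → pile 5 (tops now [1, 2, 5, 6, 13, 18])
Six piles.

6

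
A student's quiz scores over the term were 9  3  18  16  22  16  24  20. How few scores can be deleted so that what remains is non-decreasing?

Fewest deletions = n − (longest non-decreasing subsequence).
Patience tails:
9 → extends → [9]
3 → replaces 9 → [3]
18 → extends → [3, 18]
16 → replaces 18 → [3, 16]
22 → extends → [3, 16, 22]
16 → replaces 22 → [3, 16, 16]
24 → extends → [3, 16, 16, 24]
20 → replaces 24 → [3, 16, 16, 20]
Longest non-decreasing subsequence has length 4, so deletions = 8 − 4 = 4.

4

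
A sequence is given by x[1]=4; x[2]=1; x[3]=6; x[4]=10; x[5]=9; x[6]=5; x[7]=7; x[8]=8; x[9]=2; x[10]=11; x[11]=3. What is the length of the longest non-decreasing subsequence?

5

Track the smallest tail for each achievable length (allowing ties):
4 → extends → [4]
1 → replaces 4 → [1]
6 → extends → [1, 6]
10 → extends → [1, 6, 10]
9 → replaces 10 → [1, 6, 9]
5 → replaces 6 → [1, 5, 9]
7 → replaces 9 → [1, 5, 7]
8 → extends → [1, 5, 7, 8]
2 → replaces 5 → [1, 2, 7, 8]
11 → extends → [1, 2, 7, 8, 11]
3 → replaces 7 → [1, 2, 3, 8, 11]
Five tails, so the longest non-decreasing subsequence has length 5 (e.g. 4, 6, 7, 8, 11).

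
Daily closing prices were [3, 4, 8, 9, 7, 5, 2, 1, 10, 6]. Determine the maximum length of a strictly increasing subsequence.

Track the smallest tail for each achievable length (strict):
3 → extends → [3]
4 → extends → [3, 4]
8 → extends → [3, 4, 8]
9 → extends → [3, 4, 8, 9]
7 → replaces 8 → [3, 4, 7, 9]
5 → replaces 7 → [3, 4, 5, 9]
2 → replaces 3 → [2, 4, 5, 9]
1 → replaces 2 → [1, 4, 5, 9]
10 → extends → [1, 4, 5, 9, 10]
6 → replaces 9 → [1, 4, 5, 6, 10]
Five tails, so the longest strictly increasing subsequence has length 5 (e.g. 3, 4, 8, 9, 10).

5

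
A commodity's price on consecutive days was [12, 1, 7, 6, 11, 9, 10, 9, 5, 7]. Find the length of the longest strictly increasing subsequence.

4

Track the smallest tail for each achievable length (strict):
12 → extends → [12]
1 → replaces 12 → [1]
7 → extends → [1, 7]
6 → replaces 7 → [1, 6]
11 → extends → [1, 6, 11]
9 → replaces 11 → [1, 6, 9]
10 → extends → [1, 6, 9, 10]
9 → already a tail → [1, 6, 9, 10]
5 → replaces 6 → [1, 5, 9, 10]
7 → replaces 9 → [1, 5, 7, 10]
Four tails, so the longest strictly increasing subsequence has length 4 (e.g. 1, 7, 9, 10).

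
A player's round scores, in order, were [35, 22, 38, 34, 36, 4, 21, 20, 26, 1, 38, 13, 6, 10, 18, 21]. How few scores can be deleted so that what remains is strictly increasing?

11

Fewest deletions = n − (longest strictly increasing subsequence).
i:      1  2  3  4  5  6  7  8  9 10 11 12 13 14 15 16
a[i]:  35 22 38 34 36  4 21 20 26  1 38 13  6 10 18 21
dp:     1  1  2  2  3  1  2  2  3  1  4  2  2  3  4  5
max dp = 5, so deletions = 16 − 5 = 11.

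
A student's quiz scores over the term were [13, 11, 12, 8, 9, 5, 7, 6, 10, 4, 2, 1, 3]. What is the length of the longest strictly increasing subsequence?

Track the smallest tail for each achievable length (strict):
13 → extends → [13]
11 → replaces 13 → [11]
12 → extends → [11, 12]
8 → replaces 11 → [8, 12]
9 → replaces 12 → [8, 9]
5 → replaces 8 → [5, 9]
7 → replaces 9 → [5, 7]
6 → replaces 7 → [5, 6]
10 → extends → [5, 6, 10]
4 → replaces 5 → [4, 6, 10]
2 → replaces 4 → [2, 6, 10]
1 → replaces 2 → [1, 6, 10]
3 → replaces 6 → [1, 3, 10]
Three tails, so the longest strictly increasing subsequence has length 3 (e.g. 8, 9, 10).

3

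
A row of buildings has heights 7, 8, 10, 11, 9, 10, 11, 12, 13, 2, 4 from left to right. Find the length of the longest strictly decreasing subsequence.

3

Negate each value so 'decreasing' becomes 'increasing', then run patience tails on the negated sequence:
-7 → extends → [-7]
-8 → replaces -7 → [-8]
-10 → replaces -8 → [-10]
-11 → replaces -10 → [-11]
-9 → extends → [-11, -9]
-10 → replaces -9 → [-11, -10]
-11 → already a tail → [-11, -10]
-12 → replaces -11 → [-12, -10]
-13 → replaces -12 → [-13, -10]
-2 → extends → [-13, -10, -2]
-4 → replaces -2 → [-13, -10, -4]
Three tails, so the longest strictly decreasing subsequence of the original has length 3.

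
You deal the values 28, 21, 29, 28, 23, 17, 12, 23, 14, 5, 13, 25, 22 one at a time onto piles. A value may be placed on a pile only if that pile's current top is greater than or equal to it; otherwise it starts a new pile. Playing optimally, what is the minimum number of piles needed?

The minimum number of non-increasing subsequences covering a sequence equals the length of its longest strictly increasing subsequence.
LIS length is 3 (e.g. 21, 23, 25), so 3 piles are needed.

3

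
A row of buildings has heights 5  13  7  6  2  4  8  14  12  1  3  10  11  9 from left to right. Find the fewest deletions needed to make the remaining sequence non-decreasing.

9

Fewest deletions = n − (longest non-decreasing subsequence).
Patience tails:
5 → extends → [5]
13 → extends → [5, 13]
7 → replaces 13 → [5, 7]
6 → replaces 7 → [5, 6]
2 → replaces 5 → [2, 6]
4 → replaces 6 → [2, 4]
8 → extends → [2, 4, 8]
14 → extends → [2, 4, 8, 14]
12 → replaces 14 → [2, 4, 8, 12]
1 → replaces 2 → [1, 4, 8, 12]
3 → replaces 4 → [1, 3, 8, 12]
10 → replaces 12 → [1, 3, 8, 10]
11 → extends → [1, 3, 8, 10, 11]
9 → replaces 10 → [1, 3, 8, 9, 11]
Longest non-decreasing subsequence has length 5, so deletions = 14 − 5 = 9.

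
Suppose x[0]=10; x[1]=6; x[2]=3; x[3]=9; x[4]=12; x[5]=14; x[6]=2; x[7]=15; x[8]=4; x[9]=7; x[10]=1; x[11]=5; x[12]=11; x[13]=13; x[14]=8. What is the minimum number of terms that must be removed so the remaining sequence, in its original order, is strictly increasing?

10

Fewest deletions = n − (longest strictly increasing subsequence).
Patience tails:
10 → extends → [10]
6 → replaces 10 → [6]
3 → replaces 6 → [3]
9 → extends → [3, 9]
12 → extends → [3, 9, 12]
14 → extends → [3, 9, 12, 14]
2 → replaces 3 → [2, 9, 12, 14]
15 → extends → [2, 9, 12, 14, 15]
4 → replaces 9 → [2, 4, 12, 14, 15]
7 → replaces 12 → [2, 4, 7, 14, 15]
1 → replaces 2 → [1, 4, 7, 14, 15]
5 → replaces 7 → [1, 4, 5, 14, 15]
11 → replaces 14 → [1, 4, 5, 11, 15]
13 → replaces 15 → [1, 4, 5, 11, 13]
8 → replaces 11 → [1, 4, 5, 8, 13]
Longest strictly increasing subsequence has length 5, so deletions = 15 − 5 = 10.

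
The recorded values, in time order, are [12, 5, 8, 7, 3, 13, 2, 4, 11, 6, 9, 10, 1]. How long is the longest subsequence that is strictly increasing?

Track the smallest tail for each achievable length (strict):
12 → extends → [12]
5 → replaces 12 → [5]
8 → extends → [5, 8]
7 → replaces 8 → [5, 7]
3 → replaces 5 → [3, 7]
13 → extends → [3, 7, 13]
2 → replaces 3 → [2, 7, 13]
4 → replaces 7 → [2, 4, 13]
11 → replaces 13 → [2, 4, 11]
6 → replaces 11 → [2, 4, 6]
9 → extends → [2, 4, 6, 9]
10 → extends → [2, 4, 6, 9, 10]
1 → replaces 2 → [1, 4, 6, 9, 10]
Five tails, so the longest strictly increasing subsequence has length 5 (e.g. 3, 4, 6, 9, 10).

5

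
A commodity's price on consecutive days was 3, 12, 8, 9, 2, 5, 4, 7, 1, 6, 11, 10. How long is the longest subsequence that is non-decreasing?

4

Track the smallest tail for each achievable length (allowing ties):
3 → extends → [3]
12 → extends → [3, 12]
8 → replaces 12 → [3, 8]
9 → extends → [3, 8, 9]
2 → replaces 3 → [2, 8, 9]
5 → replaces 8 → [2, 5, 9]
4 → replaces 5 → [2, 4, 9]
7 → replaces 9 → [2, 4, 7]
1 → replaces 2 → [1, 4, 7]
6 → replaces 7 → [1, 4, 6]
11 → extends → [1, 4, 6, 11]
10 → replaces 11 → [1, 4, 6, 10]
Four tails, so the longest non-decreasing subsequence has length 4 (e.g. 3, 8, 9, 11).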